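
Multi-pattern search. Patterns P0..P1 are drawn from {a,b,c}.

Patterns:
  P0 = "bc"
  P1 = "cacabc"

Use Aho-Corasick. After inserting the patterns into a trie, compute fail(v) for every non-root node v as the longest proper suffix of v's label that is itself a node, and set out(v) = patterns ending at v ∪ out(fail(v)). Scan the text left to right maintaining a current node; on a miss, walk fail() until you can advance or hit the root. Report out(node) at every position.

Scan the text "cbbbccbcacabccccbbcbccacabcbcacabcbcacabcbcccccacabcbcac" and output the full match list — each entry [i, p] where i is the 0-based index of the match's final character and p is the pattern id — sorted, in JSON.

Build:
Trie nodes:
  0='ε' goto b→1 c→3
  1='b' goto c→2
  2='bc' goto ·  [P0 ends]
  3='c' goto a→4
  4='ca' goto c→5
  5='cac' goto a→6
  6='caca' goto b→7
  7='cacab' goto c→8
  8='cacabc' goto ·  [P1 ends]

BFS fail/out derivation:
  n1('b'): parent n0 fail=0; on 'b' 0 → fail=0;  out ∅∪∅=∅
  n3('c'): parent n0 fail=0; on 'c' 0 → fail=0;  out ∅∪∅=∅
  n2('bc'): parent n1 fail=0; on 'c' 0 → fail=3;  out {0}∪∅={0}
  n4('ca'): parent n3 fail=0; on 'a' 0 → fail=0;  out ∅∪∅=∅
  n5('cac'): parent n4 fail=0; on 'c' 0 → fail=3;  out ∅∪∅=∅
  n6('caca'): parent n5 fail=3; on 'a' 3 → fail=4;  out ∅∪∅=∅
  n7('cacab'): parent n6 fail=4; on 'b' 4→0 → fail=1;  out ∅∪∅=∅
  n8('cacabc'): parent n7 fail=1; on 'c' 1 → fail=2;  out {1}∪{0}={0,1}

Scan:
i=0 'c': node 0→3
i=1 'b': node 3→1 (fail-walked)
i=2 'b': node 1→1 (fail-walked)
i=3 'b': node 1→1 (fail-walked)
i=4 'c': node 1→2  ** P0@[3:4]
i=5 'c': node 2→3 (fail-walked)
i=6 'b': node 3→1 (fail-walked)
i=7 'c': node 1→2  ** P0@[6:7]
i=8 'a': node 2→4 (fail-walked)
i=9 'c': node 4→5
i=10 'a': node 5→6
i=11 'b': node 6→7
i=12 'c': node 7→8  ** P0@[11:12],P1@[7:12]
i=13 'c': node 8→3 (fail-walked)
i=14 'c': node 3→3 (fail-walked)
i=15 'c': node 3→3 (fail-walked)
i=16 'b': node 3→1 (fail-walked)
i=17 'b': node 1→1 (fail-walked)
i=18 'c': node 1→2  ** P0@[17:18]
i=19 'b': node 2→1 (fail-walked)
i=20 'c': node 1→2  ** P0@[19:20]
i=21 'c': node 2→3 (fail-walked)
i=22 'a': node 3→4
i=23 'c': node 4→5
i=24 'a': node 5→6
i=25 'b': node 6→7
i=26 'c': node 7→8  ** P0@[25:26],P1@[21:26]
i=27 'b': node 8→1 (fail-walked)
i=28 'c': node 1→2  ** P0@[27:28]
i=29 'a': node 2→4 (fail-walked)
i=30 'c': node 4→5
i=31 'a': node 5→6
i=32 'b': node 6→7
i=33 'c': node 7→8  ** P0@[32:33],P1@[28:33]
i=34 'b': node 8→1 (fail-walked)
i=35 'c': node 1→2  ** P0@[34:35]
i=36 'a': node 2→4 (fail-walked)
i=37 'c': node 4→5
i=38 'a': node 5→6
i=39 'b': node 6→7
i=40 'c': node 7→8  ** P0@[39:40],P1@[35:40]
i=41 'b': node 8→1 (fail-walked)
i=42 'c': node 1→2  ** P0@[41:42]
i=43 'c': node 2→3 (fail-walked)
i=44 'c': node 3→3 (fail-walked)
i=45 'c': node 3→3 (fail-walked)
i=46 'c': node 3→3 (fail-walked)
i=47 'a': node 3→4
i=48 'c': node 4→5
i=49 'a': node 5→6
i=50 'b': node 6→7
i=51 'c': node 7→8  ** P0@[50:51],P1@[46:51]
i=52 'b': node 8→1 (fail-walked)
i=53 'c': node 1→2  ** P0@[52:53]
i=54 'a': node 2→4 (fail-walked)
i=55 'c': node 4→5

All matches (sorted): [[4,0],[7,0],[12,0],[12,1],[18,0],[20,0],[26,0],[26,1],[28,0],[33,0],[33,1],[35,0],[40,0],[40,1],[42,0],[51,0],[51,1],[53,0]]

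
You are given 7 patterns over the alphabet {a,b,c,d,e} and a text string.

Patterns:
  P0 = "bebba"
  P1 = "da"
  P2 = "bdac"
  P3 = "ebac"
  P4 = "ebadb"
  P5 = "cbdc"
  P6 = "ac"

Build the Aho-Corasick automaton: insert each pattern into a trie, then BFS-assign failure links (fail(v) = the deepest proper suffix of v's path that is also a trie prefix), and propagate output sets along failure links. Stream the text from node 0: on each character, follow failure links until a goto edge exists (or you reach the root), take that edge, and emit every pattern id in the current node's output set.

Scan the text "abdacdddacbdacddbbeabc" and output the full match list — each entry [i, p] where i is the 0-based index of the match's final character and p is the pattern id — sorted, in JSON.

Construct AC machine:
Trie (insert patterns):
  n0 'ε': a→21 b→1 c→17 d→6 e→11
  n1 'b': d→8 e→2
  n2 'be': b→3
  n3 'beb': b→4
  n4 'bebb': a→5
  n5 'bebba': ·  [P0 ends]
  n6 'd': a→7
  n7 'da': ·  [P1 ends]
  n8 'bd': a→9
  n9 'bda': c→10
  n10 'bdac': ·  [P2 ends]
  n11 'e': b→12
  n12 'eb': a→13
  n13 'eba': c→14 d→15
  n14 'ebac': ·  [P3 ends]
  n15 'ebad': b→16
  n16 'ebadb': ·  [P4 ends]
  n17 'c': b→18
  n18 'cb': d→19
  n19 'cbd': c→20
  n20 'cbdc': ·  [P5 ends]
  n21 'a': c→22
  n22 'ac': ·  [P6 ends]

Failure links (BFS by depth):
  fail(1) 'b': from fail(0)=0 chase 'b': 0 ⇒ 0;  out=∅∪out(0)=∅
  fail(6) 'd': from fail(0)=0 chase 'd': 0 ⇒ 0;  out=∅∪out(0)=∅
  fail(11) 'e': from fail(0)=0 chase 'e': 0 ⇒ 0;  out=∅∪out(0)=∅
  fail(17) 'c': from fail(0)=0 chase 'c': 0 ⇒ 0;  out=∅∪out(0)=∅
  fail(21) 'a': from fail(0)=0 chase 'a': 0 ⇒ 0;  out=∅∪out(0)=∅
  fail(2) 'be': from fail(1)=0 chase 'e': 0 ⇒ 11;  out=∅∪out(11)=∅
  fail(7) 'da': from fail(6)=0 chase 'a': 0 ⇒ 21;  out={1}∪out(21)={1}
  fail(8) 'bd': from fail(1)=0 chase 'd': 0 ⇒ 6;  out=∅∪out(6)=∅
  fail(12) 'eb': from fail(11)=0 chase 'b': 0 ⇒ 1;  out=∅∪out(1)=∅
  fail(18) 'cb': from fail(17)=0 chase 'b': 0 ⇒ 1;  out=∅∪out(1)=∅
  fail(22) 'ac': from fail(21)=0 chase 'c': 0 ⇒ 17;  out={6}∪out(17)={6}
  fail(3) 'beb': from fail(2)=11 chase 'b': 11 ⇒ 12;  out=∅∪out(12)=∅
  fail(9) 'bda': from fail(8)=6 chase 'a': 6 ⇒ 7;  out=∅∪out(7)={1}
  fail(13) 'eba': from fail(12)=1 chase 'a': 1→0 ⇒ 21;  out=∅∪out(21)=∅
  fail(19) 'cbd': from fail(18)=1 chase 'd': 1 ⇒ 8;  out=∅∪out(8)=∅
  fail(4) 'bebb': from fail(3)=12 chase 'b': 12→1→0 ⇒ 1;  out=∅∪out(1)=∅
  fail(10) 'bdac': from fail(9)=7 chase 'c': 7→21 ⇒ 22;  out={2}∪out(22)={2,6}
  fail(14) 'ebac': from fail(13)=21 chase 'c': 21 ⇒ 22;  out={3}∪out(22)={3,6}
  fail(15) 'ebad': from fail(13)=21 chase 'd': 21→0 ⇒ 6;  out=∅∪out(6)=∅
  fail(20) 'cbdc': from fail(19)=8 chase 'c': 8→6→0 ⇒ 17;  out={5}∪out(17)={5}
  fail(5) 'bebba': from fail(4)=1 chase 'a': 1→0 ⇒ 21;  out={0}∪out(21)={0}
  fail(16) 'ebadb': from fail(15)=6 chase 'b': 6→0 ⇒ 1;  out={4}∪out(1)={4}

Run:
i=0 'a': node 0→21
i=1 'b': node 21→1 ·f
i=2 'd': node 1→8
i=3 'a': node 8→9  emit P1@[2:3]
i=4 'c': node 9→10  emit P2@[1:4],P6@[3:4]
i=5 'd': node 10→6 ·f
i=6 'd': node 6→6 ·f
i=7 'd': node 6→6 ·f
i=8 'a': node 6→7  emit P1@[7:8]
i=9 'c': node 7→22 ·f  emit P6@[8:9]
i=10 'b': node 22→18 ·f
i=11 'd': node 18→19
i=12 'a': node 19→9 ·f  emit P1@[11:12]
i=13 'c': node 9→10  emit P2@[10:13],P6@[12:13]
i=14 'd': node 10→6 ·f
i=15 'd': node 6→6 ·f
i=16 'b': node 6→1 ·f
i=17 'b': node 1→1 ·f
i=18 'e': node 1→2
i=19 'a': node 2→21 ·f
i=20 'b': node 21→1 ·f
i=21 'c': node 1→17 ·f

Matches: [[3,1],[4,2],[4,6],[8,1],[9,6],[12,1],[13,2],[13,6]]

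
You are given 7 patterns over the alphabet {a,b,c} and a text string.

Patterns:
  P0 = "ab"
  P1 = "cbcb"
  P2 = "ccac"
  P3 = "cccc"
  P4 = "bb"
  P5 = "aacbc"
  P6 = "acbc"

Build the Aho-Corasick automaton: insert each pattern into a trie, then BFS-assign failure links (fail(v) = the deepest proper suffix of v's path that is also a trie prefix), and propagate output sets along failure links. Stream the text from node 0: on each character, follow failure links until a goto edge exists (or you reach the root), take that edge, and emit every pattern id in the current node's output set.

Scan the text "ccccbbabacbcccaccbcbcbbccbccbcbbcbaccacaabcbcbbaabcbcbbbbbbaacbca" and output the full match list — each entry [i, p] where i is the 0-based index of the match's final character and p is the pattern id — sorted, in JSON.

Build:
Trie (insert patterns):
  n0 'ε': a→1 b→12 c→3
  n1 'a': a→14 b→2 c→18
  n2 'ab': ·  [P0 ends]
  n3 'c': b→4 c→7
  n4 'cb': c→5
  n5 'cbc': b→6
  n6 'cbcb': ·  [P1 ends]
  n7 'cc': a→8 c→10
  n8 'cca': c→9
  n9 'ccac': ·  [P2 ends]
  n10 'ccc': c→11
  n11 'cccc': ·  [P3 ends]
  n12 'b': b→13
  n13 'bb': ·  [P4 ends]
  n14 'aa': c→15
  n15 'aac': b→16
  n16 'aacb': c→17
  n17 'aacbc': ·  [P5 ends]
  n18 'ac': b→19
  n19 'acb': c→20
  n20 'acbc': ·  [P6 ends]

Failure links (BFS by depth):
  fail(1) 'a': from fail(0)=0 chase 'a': 0 ⇒ 0;  out=∅∪out(0)=∅
  fail(3) 'c': from fail(0)=0 chase 'c': 0 ⇒ 0;  out=∅∪out(0)=∅
  fail(12) 'b': from fail(0)=0 chase 'b': 0 ⇒ 0;  out=∅∪out(0)=∅
  fail(2) 'ab': from fail(1)=0 chase 'b': 0 ⇒ 12;  out={0}∪out(12)={0}
  fail(4) 'cb': from fail(3)=0 chase 'b': 0 ⇒ 12;  out=∅∪out(12)=∅
  fail(7) 'cc': from fail(3)=0 chase 'c': 0 ⇒ 3;  out=∅∪out(3)=∅
  fail(13) 'bb': from fail(12)=0 chase 'b': 0 ⇒ 12;  out={4}∪out(12)={4}
  fail(14) 'aa': from fail(1)=0 chase 'a': 0 ⇒ 1;  out=∅∪out(1)=∅
  fail(18) 'ac': from fail(1)=0 chase 'c': 0 ⇒ 3;  out=∅∪out(3)=∅
  fail(5) 'cbc': from fail(4)=12 chase 'c': 12→0 ⇒ 3;  out=∅∪out(3)=∅
  fail(8) 'cca': from fail(7)=3 chase 'a': 3→0 ⇒ 1;  out=∅∪out(1)=∅
  fail(10) 'ccc': from fail(7)=3 chase 'c': 3 ⇒ 7;  out=∅∪out(7)=∅
  fail(15) 'aac': from fail(14)=1 chase 'c': 1 ⇒ 18;  out=∅∪out(18)=∅
  fail(19) 'acb': from fail(18)=3 chase 'b': 3 ⇒ 4;  out=∅∪out(4)=∅
  fail(6) 'cbcb': from fail(5)=3 chase 'b': 3 ⇒ 4;  out={1}∪out(4)={1}
  fail(9) 'ccac': from fail(8)=1 chase 'c': 1 ⇒ 18;  out={2}∪out(18)={2}
  fail(11) 'cccc': from fail(10)=7 chase 'c': 7 ⇒ 10;  out={3}∪out(10)={3}
  fail(16) 'aacb': from fail(15)=18 chase 'b': 18 ⇒ 19;  out=∅∪out(19)=∅
  fail(20) 'acbc': from fail(19)=4 chase 'c': 4 ⇒ 5;  out={6}∪out(5)={6}
  fail(17) 'aacbc': from fail(16)=19 chase 'c': 19 ⇒ 20;  out={5}∪out(20)={5,6}

Run:
pos 0 'c': at 3
pos 1 'c': at 7
pos 2 'c': at 10
pos 3 'c': at 11  emit P3@[0:3]
pos 4 'b': at 4 ·f
pos 5 'b': at 13 ·f  emit P4@[4:5]
pos 6 'a': at 1 ·f
pos 7 'b': at 2  emit P0@[6:7]
pos 8 'a': at 1 ·f
pos 9 'c': at 18
pos 10 'b': at 19
pos 11 'c': at 20  emit P6@[8:11]
pos 12 'c': at 7 ·f
pos 13 'c': at 10
pos 14 'a': at 8 ·f
pos 15 'c': at 9  emit P2@[12:15]
pos 16 'c': at 7 ·f
pos 17 'b': at 4 ·f
pos 18 'c': at 5
pos 19 'b': at 6  emit P1@[16:19]
pos 20 'c': at 5 ·f
pos 21 'b': at 6  emit P1@[18:21]
pos 22 'b': at 13 ·f  emit P4@[21:22]
pos 23 'c': at 3 ·f
pos 24 'c': at 7
pos 25 'b': at 4 ·f
pos 26 'c': at 5
pos 27 'c': at 7 ·f
pos 28 'b': at 4 ·f
pos 29 'c': at 5
pos 30 'b': at 6  emit P1@[27:30]
pos 31 'b': at 13 ·f  emit P4@[30:31]
pos 32 'c': at 3 ·f
pos 33 'b': at 4
pos 34 'a': at 1 ·f
pos 35 'c': at 18
pos 36 'c': at 7 ·f
pos 37 'a': at 8
pos 38 'c': at 9  emit P2@[35:38]
pos 39 'a': at 1 ·f
pos 40 'a': at 14
pos 41 'b': at 2 ·f  emit P0@[40:41]
pos 42 'c': at 3 ·f
pos 43 'b': at 4
pos 44 'c': at 5
pos 45 'b': at 6  emit P1@[42:45]
pos 46 'b': at 13 ·f  emit P4@[45:46]
pos 47 'a': at 1 ·f
pos 48 'a': at 14
pos 49 'b': at 2 ·f  emit P0@[48:49]
pos 50 'c': at 3 ·f
pos 51 'b': at 4
pos 52 'c': at 5
pos 53 'b': at 6  emit P1@[50:53]
pos 54 'b': at 13 ·f  emit P4@[53:54]
pos 55 'b': at 13 ·f  emit P4@[54:55]
pos 56 'b': at 13 ·f  emit P4@[55:56]
pos 57 'b': at 13 ·f  emit P4@[56:57]
pos 58 'b': at 13 ·f  emit P4@[57:58]
pos 59 'a': at 1 ·f
pos 60 'a': at 14
pos 61 'c': at 15
pos 62 'b': at 16
pos 63 'c': at 17  emit P5@[59:63],P6@[60:63]
pos 64 'a': at 1 ·f

Result: [[3,3],[5,4],[7,0],[11,6],[15,2],[19,1],[21,1],[22,4],[30,1],[31,4],[38,2],[41,0],[45,1],[46,4],[49,0],[53,1],[54,4],[55,4],[56,4],[57,4],[58,4],[63,5],[63,6]]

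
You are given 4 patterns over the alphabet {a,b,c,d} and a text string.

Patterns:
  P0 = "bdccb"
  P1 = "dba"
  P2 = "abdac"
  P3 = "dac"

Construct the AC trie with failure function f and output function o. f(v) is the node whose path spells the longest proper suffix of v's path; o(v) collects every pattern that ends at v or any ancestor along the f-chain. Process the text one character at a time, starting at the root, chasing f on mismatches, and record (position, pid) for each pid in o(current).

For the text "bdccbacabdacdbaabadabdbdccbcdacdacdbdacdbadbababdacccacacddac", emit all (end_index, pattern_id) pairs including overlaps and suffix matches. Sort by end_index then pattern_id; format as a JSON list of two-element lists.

Build:
Trie (insert patterns):
  n0 'ε': a→9 b→1 d→6
  n1 'b': d→2
  n2 'bd': c→3
  n3 'bdc': c→4
  n4 'bdcc': b→5
  n5 'bdccb': ·  ←P0
  n6 'd': a→14 b→7
  n7 'db': a→8
  n8 'dba': ·  ←P1
  n9 'a': b→10
  n10 'ab': d→11
  n11 'abd': a→12
  n12 'abda': c→13
  n13 'abdac': ·  ←P2
  n14 'da': c→15
  n15 'dac': ·  ←P3

BFS fail/out derivation:
  fail(1) 'b': from fail(0)=0 chase 'b': 0 ⇒ 0;  out=∅∪out(0)=∅
  fail(6) 'd': from fail(0)=0 chase 'd': 0 ⇒ 0;  out=∅∪out(0)=∅
  fail(9) 'a': from fail(0)=0 chase 'a': 0 ⇒ 0;  out=∅∪out(0)=∅
  fail(2) 'bd': from fail(1)=0 chase 'd': 0 ⇒ 6;  out=∅∪out(6)=∅
  fail(7) 'db': from fail(6)=0 chase 'b': 0 ⇒ 1;  out=∅∪out(1)=∅
  fail(10) 'ab': from fail(9)=0 chase 'b': 0 ⇒ 1;  out=∅∪out(1)=∅
  fail(14) 'da': from fail(6)=0 chase 'a': 0 ⇒ 9;  out=∅∪out(9)=∅
  fail(3) 'bdc': from fail(2)=6 chase 'c': 6→0 ⇒ 0;  out=∅∪out(0)=∅
  fail(8) 'dba': from fail(7)=1 chase 'a': 1→0 ⇒ 9;  out={1}∪out(9)={1}
  fail(11) 'abd': from fail(10)=1 chase 'd': 1 ⇒ 2;  out=∅∪out(2)=∅
  fail(15) 'dac': from fail(14)=9 chase 'c': 9→0 ⇒ 0;  out={3}∪out(0)={3}
  fail(4) 'bdcc': from fail(3)=0 chase 'c': 0 ⇒ 0;  out=∅∪out(0)=∅
  fail(12) 'abda': from fail(11)=2 chase 'a': 2→6 ⇒ 14;  out=∅∪out(14)=∅
  fail(5) 'bdccb': from fail(4)=0 chase 'b': 0 ⇒ 1;  out={0}∪out(1)={0}
  fail(13) 'abdac': from fail(12)=14 chase 'c': 14 ⇒ 15;  out={2}∪out(15)={2,3}

Text stream:
pos 0 'b': at 1
pos 1 'd': at 2
pos 2 'c': at 3
pos 3 'c': at 4
pos 4 'b': at 5  ** P0@[0:4]
pos 5 'a': at 9 (fail-walked)
pos 6 'c': at 0 (fail-walked)
pos 7 'a': at 9
pos 8 'b': at 10
pos 9 'd': at 11
pos 10 'a': at 12
pos 11 'c': at 13  ** P2@[7:11],P3@[9:11]
pos 12 'd': at 6 (fail-walked)
pos 13 'b': at 7
pos 14 'a': at 8  ** P1@[12:14]
pos 15 'a': at 9 (fail-walked)
pos 16 'b': at 10
pos 17 'a': at 9 (fail-walked)
pos 18 'd': at 6 (fail-walked)
pos 19 'a': at 14
pos 20 'b': at 10 (fail-walked)
pos 21 'd': at 11
pos 22 'b': at 7 (fail-walked)
pos 23 'd': at 2 (fail-walked)
pos 24 'c': at 3
pos 25 'c': at 4
pos 26 'b': at 5  ** P0@[22:26]
pos 27 'c': at 0 (fail-walked)
pos 28 'd': at 6
pos 29 'a': at 14
pos 30 'c': at 15  ** P3@[28:30]
pos 31 'd': at 6 (fail-walked)
pos 32 'a': at 14
pos 33 'c': at 15  ** P3@[31:33]
pos 34 'd': at 6 (fail-walked)
pos 35 'b': at 7
pos 36 'd': at 2 (fail-walked)
pos 37 'a': at 14 (fail-walked)
pos 38 'c': at 15  ** P3@[36:38]
pos 39 'd': at 6 (fail-walked)
pos 40 'b': at 7
pos 41 'a': at 8  ** P1@[39:41]
pos 42 'd': at 6 (fail-walked)
pos 43 'b': at 7
pos 44 'a': at 8  ** P1@[42:44]
pos 45 'b': at 10 (fail-walked)
pos 46 'a': at 9 (fail-walked)
pos 47 'b': at 10
pos 48 'd': at 11
pos 49 'a': at 12
pos 50 'c': at 13  ** P2@[46:50],P3@[48:50]
pos 51 'c': at 0 (fail-walked)
pos 52 'c': at 0
pos 53 'a': at 9
pos 54 'c': at 0 (fail-walked)
pos 55 'a': at 9
pos 56 'c': at 0 (fail-walked)
pos 57 'd': at 6
pos 58 'd': at 6 (fail-walked)
pos 59 'a': at 14
pos 60 'c': at 15  ** P3@[58:60]

Matches: [[4,0],[11,2],[11,3],[14,1],[26,0],[30,3],[33,3],[38,3],[41,1],[44,1],[50,2],[50,3],[60,3]]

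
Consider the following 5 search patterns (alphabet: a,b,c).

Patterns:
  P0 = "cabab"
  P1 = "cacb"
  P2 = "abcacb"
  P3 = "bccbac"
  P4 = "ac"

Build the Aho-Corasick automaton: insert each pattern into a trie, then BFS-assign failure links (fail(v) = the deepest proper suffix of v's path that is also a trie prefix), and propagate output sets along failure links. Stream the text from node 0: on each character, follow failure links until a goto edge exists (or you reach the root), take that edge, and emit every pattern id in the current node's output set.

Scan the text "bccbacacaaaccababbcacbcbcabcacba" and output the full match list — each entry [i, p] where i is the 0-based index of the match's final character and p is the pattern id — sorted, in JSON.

Build automaton:
Trie nodes:
  n0 'ε': a→8 b→14 c→1
  n1 'c': a→2
  n2 'ca': b→3 c→6
  n3 'cab': a→4
  n4 'caba': b→5
  n5 'cabab': ·  ←P0
  n6 'cac': b→7
  n7 'cacb': ·  ←P1
  n8 'a': b→9 c→20
  n9 'ab': c→10
  n10 'abc': a→11
  n11 'abca': c→12
  n12 'abcac': b→13
  n13 'abcacb': ·  ←P2
  n14 'b': c→15
  n15 'bc': c→16
  n16 'bcc': b→17
  n17 'bccb': a→18
  n18 'bccba': c→19
  n19 'bccbac': ·  ←P3
  n20 'ac': ·  ←P4

Failure links (BFS by depth):
  n1('c'): parent n0 fail=0; on 'c' 0 → fail=0;  out ∅∪∅=∅
  n8('a'): parent n0 fail=0; on 'a' 0 → fail=0;  out ∅∪∅=∅
  n14('b'): parent n0 fail=0; on 'b' 0 → fail=0;  out ∅∪∅=∅
  n2('ca'): parent n1 fail=0; on 'a' 0 → fail=8;  out ∅∪∅=∅
  n9('ab'): parent n8 fail=0; on 'b' 0 → fail=14;  out ∅∪∅=∅
  n15('bc'): parent n14 fail=0; on 'c' 0 → fail=1;  out ∅∪∅=∅
  n20('ac'): parent n8 fail=0; on 'c' 0 → fail=1;  out {4}∪∅={4}
  n3('cab'): parent n2 fail=8; on 'b' 8 → fail=9;  out ∅∪∅=∅
  n6('cac'): parent n2 fail=8; on 'c' 8 → fail=20;  out ∅∪{4}={4}
  n10('abc'): parent n9 fail=14; on 'c' 14 → fail=15;  out ∅∪∅=∅
  n16('bcc'): parent n15 fail=1; on 'c' 1→0 → fail=1;  out ∅∪∅=∅
  n4('caba'): parent n3 fail=9; on 'a' 9→14→0 → fail=8;  out ∅∪∅=∅
  n7('cacb'): parent n6 fail=20; on 'b' 20→1→0 → fail=14;  out {1}∪∅={1}
  n11('abca'): parent n10 fail=15; on 'a' 15→1 → fail=2;  out ∅∪∅=∅
  n17('bccb'): parent n16 fail=1; on 'b' 1→0 → fail=14;  out ∅∪∅=∅
  n5('cabab'): parent n4 fail=8; on 'b' 8 → fail=9;  out {0}∪∅={0}
  n12('abcac'): parent n11 fail=2; on 'c' 2 → fail=6;  out ∅∪{4}={4}
  n18('bccba'): parent n17 fail=14; on 'a' 14→0 → fail=8;  out ∅∪∅=∅
  n13('abcacb'): parent n12 fail=6; on 'b' 6 → fail=7;  out {2}∪{1}={1,2}
  n19('bccbac'): parent n18 fail=8; on 'c' 8 → fail=20;  out {3}∪{4}={3,4}

Text stream:
pos 0 'b': at 14
pos 1 'c': at 15
pos 2 'c': at 16
pos 3 'b': at 17
pos 4 'a': at 18
pos 5 'c': at 19  → match P3@[0:5],P4@[4:5]
pos 6 'a': at 2 ·f
pos 7 'c': at 6  → match P4@[6:7]
pos 8 'a': at 2 ·f
pos 9 'a': at 8 ·f
pos 10 'a': at 8 ·f
pos 11 'c': at 20  → match P4@[10:11]
pos 12 'c': at 1 ·f
pos 13 'a': at 2
pos 14 'b': at 3
pos 15 'a': at 4
pos 16 'b': at 5  → match P0@[12:16]
pos 17 'b': at 14 ·f
pos 18 'c': at 15
pos 19 'a': at 2 ·f
pos 20 'c': at 6  → match P4@[19:20]
pos 21 'b': at 7  → match P1@[18:21]
pos 22 'c': at 15 ·f
pos 23 'b': at 14 ·f
pos 24 'c': at 15
pos 25 'a': at 2 ·f
pos 26 'b': at 3
pos 27 'c': at 10 ·f
pos 28 'a': at 11
pos 29 'c': at 12  → match P4@[28:29]
pos 30 'b': at 13  → match P1@[27:30],P2@[25:30]
pos 31 'a': at 8 ·f

All matches (sorted): [[5,3],[5,4],[7,4],[11,4],[16,0],[20,4],[21,1],[29,4],[30,1],[30,2]]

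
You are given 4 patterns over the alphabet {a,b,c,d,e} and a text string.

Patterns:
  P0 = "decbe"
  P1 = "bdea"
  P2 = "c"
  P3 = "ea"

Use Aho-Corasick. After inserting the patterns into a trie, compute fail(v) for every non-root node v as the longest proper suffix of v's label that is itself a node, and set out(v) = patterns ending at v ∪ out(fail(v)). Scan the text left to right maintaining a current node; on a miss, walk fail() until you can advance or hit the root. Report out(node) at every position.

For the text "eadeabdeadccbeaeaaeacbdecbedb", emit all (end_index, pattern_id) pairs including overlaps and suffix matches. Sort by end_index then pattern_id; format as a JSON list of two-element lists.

Build:
Trie nodes:
  n0 'ε': b→6 c→10 d→1 e→11
  n1 'd': e→2
  n2 'de': c→3
  n3 'dec': b→4
  n4 'decb': e→5
  n5 'decbe': ·  ←P0
  n6 'b': d→7
  n7 'bd': e→8
  n8 'bde': a→9
  n9 'bdea': ·  ←P1
  n10 'c': ·  ←P2
  n11 'e': a→12
  n12 'ea': ·  ←P3

Failure links (BFS by depth):
  fail(1) 'd': from fail(0)=0 chase 'd': 0 ⇒ 0;  out=∅∪out(0)=∅
  fail(6) 'b': from fail(0)=0 chase 'b': 0 ⇒ 0;  out=∅∪out(0)=∅
  fail(10) 'c': from fail(0)=0 chase 'c': 0 ⇒ 0;  out={2}∪out(0)={2}
  fail(11) 'e': from fail(0)=0 chase 'e': 0 ⇒ 0;  out=∅∪out(0)=∅
  fail(2) 'de': from fail(1)=0 chase 'e': 0 ⇒ 11;  out=∅∪out(11)=∅
  fail(7) 'bd': from fail(6)=0 chase 'd': 0 ⇒ 1;  out=∅∪out(1)=∅
  fail(12) 'ea': from fail(11)=0 chase 'a': 0 ⇒ 0;  out={3}∪out(0)={3}
  fail(3) 'dec': from fail(2)=11 chase 'c': 11→0 ⇒ 10;  out=∅∪out(10)={2}
  fail(8) 'bde': from fail(7)=1 chase 'e': 1 ⇒ 2;  out=∅∪out(2)=∅
  fail(4) 'decb': from fail(3)=10 chase 'b': 10→0 ⇒ 6;  out=∅∪out(6)=∅
  fail(9) 'bdea': from fail(8)=2 chase 'a': 2→11 ⇒ 12;  out={1}∪out(12)={1,3}
  fail(5) 'decbe': from fail(4)=6 chase 'e': 6→0 ⇒ 11;  out={0}∪out(11)={0}

Scan:
[0] read 'e'  n0⇒n11
[1] read 'a'  n11⇒n12  emit P3@[0:1]
[2] read 'd'  n12⇒n1 ·f
[3] read 'e'  n1⇒n2
[4] read 'a'  n2⇒n12 ·f  emit P3@[3:4]
[5] read 'b'  n12⇒n6 ·f
[6] read 'd'  n6⇒n7
[7] read 'e'  n7⇒n8
[8] read 'a'  n8⇒n9  emit P1@[5:8],P3@[7:8]
[9] read 'd'  n9⇒n1 ·f
[10] read 'c'  n1⇒n10 ·f  emit P2@[10:10]
[11] read 'c'  n10⇒n10 ·f  emit P2@[11:11]
[12] read 'b'  n10⇒n6 ·f
[13] read 'e'  n6⇒n11 ·f
[14] read 'a'  n11⇒n12  emit P3@[13:14]
[15] read 'e'  n12⇒n11 ·f
[16] read 'a'  n11⇒n12  emit P3@[15:16]
[17] read 'a'  n12⇒n0 ·f
[18] read 'e'  n0⇒n11
[19] read 'a'  n11⇒n12  emit P3@[18:19]
[20] read 'c'  n12⇒n10 ·f  emit P2@[20:20]
[21] read 'b'  n10⇒n6 ·f
[22] read 'd'  n6⇒n7
[23] read 'e'  n7⇒n8
[24] read 'c'  n8⇒n3 ·f  emit P2@[24:24]
[25] read 'b'  n3⇒n4
[26] read 'e'  n4⇒n5  emit P0@[22:26]
[27] read 'd'  n5⇒n1 ·f
[28] read 'b'  n1⇒n6 ·f

All matches (sorted): [[1,3],[4,3],[8,1],[8,3],[10,2],[11,2],[14,3],[16,3],[19,3],[20,2],[24,2],[26,0]]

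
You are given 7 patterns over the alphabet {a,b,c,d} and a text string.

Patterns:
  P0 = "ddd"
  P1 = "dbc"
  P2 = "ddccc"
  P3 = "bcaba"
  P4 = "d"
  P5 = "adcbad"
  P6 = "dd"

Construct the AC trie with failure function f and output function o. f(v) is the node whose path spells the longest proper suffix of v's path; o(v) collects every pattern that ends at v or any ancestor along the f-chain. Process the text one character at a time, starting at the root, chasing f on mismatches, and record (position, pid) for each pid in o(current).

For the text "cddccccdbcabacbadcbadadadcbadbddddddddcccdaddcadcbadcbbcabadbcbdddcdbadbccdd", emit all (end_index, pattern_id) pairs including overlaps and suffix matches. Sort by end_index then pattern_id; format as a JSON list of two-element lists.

Build automaton:
Trie (insert patterns):
  0='ε' goto a→14 b→9 d→1
  1='d' goto b→4 d→2  [P4 ends]
  2='dd' goto c→6 d→3  [P6 ends]
  3='ddd' goto ·  [P0 ends]
  4='db' goto c→5
  5='dbc' goto ·  [P1 ends]
  6='ddc' goto c→7
  7='ddcc' goto c→8
  8='ddccc' goto ·  [P2 ends]
  9='b' goto c→10
  10='bc' goto a→11
  11='bca' goto b→12
  12='bcab' goto a→13
  13='bcaba' goto ·  [P3 ends]
  14='a' goto d→15
  15='ad' goto c→16
  16='adc' goto b→17
  17='adcb' goto a→18
  18='adcba' goto d→19
  19='adcbad' goto ·  [P5 ends]

BFS fail/out derivation:
  n1('d'): parent n0 fail=0; on 'd' 0 → fail=0;  out {4}∪∅={4}
  n9('b'): parent n0 fail=0; on 'b' 0 → fail=0;  out ∅∪∅=∅
  n14('a'): parent n0 fail=0; on 'a' 0 → fail=0;  out ∅∪∅=∅
  n2('dd'): parent n1 fail=0; on 'd' 0 → fail=1;  out {6}∪{4}={4,6}
  n4('db'): parent n1 fail=0; on 'b' 0 → fail=9;  out ∅∪∅=∅
  n10('bc'): parent n9 fail=0; on 'c' 0 → fail=0;  out ∅∪∅=∅
  n15('ad'): parent n14 fail=0; on 'd' 0 → fail=1;  out ∅∪{4}={4}
  n3('ddd'): parent n2 fail=1; on 'd' 1 → fail=2;  out {0}∪{4,6}={0,4,6}
  n5('dbc'): parent n4 fail=9; on 'c' 9 → fail=10;  out {1}∪∅={1}
  n6('ddc'): parent n2 fail=1; on 'c' 1→0 → fail=0;  out ∅∪∅=∅
  n11('bca'): parent n10 fail=0; on 'a' 0 → fail=14;  out ∅∪∅=∅
  n16('adc'): parent n15 fail=1; on 'c' 1→0 → fail=0;  out ∅∪∅=∅
  n7('ddcc'): parent n6 fail=0; on 'c' 0 → fail=0;  out ∅∪∅=∅
  n12('bcab'): parent n11 fail=14; on 'b' 14→0 → fail=9;  out ∅∪∅=∅
  n17('adcb'): parent n16 fail=0; on 'b' 0 → fail=9;  out ∅∪∅=∅
  n8('ddccc'): parent n7 fail=0; on 'c' 0 → fail=0;  out {2}∪∅={2}
  n13('bcaba'): parent n12 fail=9; on 'a' 9→0 → fail=14;  out {3}∪∅={3}
  n18('adcba'): parent n17 fail=9; on 'a' 9→0 → fail=14;  out ∅∪∅=∅
  n19('adcbad'): parent n18 fail=14; on 'd' 14 → fail=15;  out {5}∪{4}={4,5}

Text stream:
i=0 'c': node 0→0
i=1 'd': node 0→1  ** P4@[1:1]
i=2 'd': node 1→2  ** P4@[2:2],P6@[1:2]
i=3 'c': node 2→6
i=4 'c': node 6→7
i=5 'c': node 7→8  ** P2@[1:5]
i=6 'c': node 8→0 ·f
i=7 'd': node 0→1  ** P4@[7:7]
i=8 'b': node 1→4
i=9 'c': node 4→5  ** P1@[7:9]
i=10 'a': node 5→11 ·f
i=11 'b': node 11→12
i=12 'a': node 12→13  ** P3@[8:12]
i=13 'c': node 13→0 ·f
i=14 'b': node 0→9
i=15 'a': node 9→14 ·f
i=16 'd': node 14→15  ** P4@[16:16]
i=17 'c': node 15→16
i=18 'b': node 16→17
i=19 'a': node 17→18
i=20 'd': node 18→19  ** P4@[20:20],P5@[15:20]
i=21 'a': node 19→14 ·f
i=22 'd': node 14→15  ** P4@[22:22]
i=23 'a': node 15→14 ·f
i=24 'd': node 14→15  ** P4@[24:24]
i=25 'c': node 15→16
i=26 'b': node 16→17
i=27 'a': node 17→18
i=28 'd': node 18→19  ** P4@[28:28],P5@[23:28]
i=29 'b': node 19→4 ·f
i=30 'd': node 4→1 ·f  ** P4@[30:30]
i=31 'd': node 1→2  ** P4@[31:31],P6@[30:31]
i=32 'd': node 2→3  ** P0@[30:32],P4@[32:32],P6@[31:32]
i=33 'd': node 3→3 ·f  ** P0@[31:33],P4@[33:33],P6@[32:33]
i=34 'd': node 3→3 ·f  ** P0@[32:34],P4@[34:34],P6@[33:34]
i=35 'd': node 3→3 ·f  ** P0@[33:35],P4@[35:35],P6@[34:35]
i=36 'd': node 3→3 ·f  ** P0@[34:36],P4@[36:36],P6@[35:36]
i=37 'd': node 3→3 ·f  ** P0@[35:37],P4@[37:37],P6@[36:37]
i=38 'c': node 3→6 ·f
i=39 'c': node 6→7
i=40 'c': node 7→8  ** P2@[36:40]
i=41 'd': node 8→1 ·f  ** P4@[41:41]
i=42 'a': node 1→14 ·f
i=43 'd': node 14→15  ** P4@[43:43]
i=44 'd': node 15→2 ·f  ** P4@[44:44],P6@[43:44]
i=45 'c': node 2→6
i=46 'a': node 6→14 ·f
i=47 'd': node 14→15  ** P4@[47:47]
i=48 'c': node 15→16
i=49 'b': node 16→17
i=50 'a': node 17→18
i=51 'd': node 18→19  ** P4@[51:51],P5@[46:51]
i=52 'c': node 19→16 ·f
i=53 'b': node 16→17
i=54 'b': node 17→9 ·f
i=55 'c': node 9→10
i=56 'a': node 10→11
i=57 'b': node 11→12
i=58 'a': node 12→13  ** P3@[54:58]
i=59 'd': node 13→15 ·f  ** P4@[59:59]
i=60 'b': node 15→4 ·f
i=61 'c': node 4→5  ** P1@[59:61]
i=62 'b': node 5→9 ·f
i=63 'd': node 9→1 ·f  ** P4@[63:63]
i=64 'd': node 1→2  ** P4@[64:64],P6@[63:64]
i=65 'd': node 2→3  ** P0@[63:65],P4@[65:65],P6@[64:65]
i=66 'c': node 3→6 ·f
i=67 'd': node 6→1 ·f  ** P4@[67:67]
i=68 'b': node 1→4
i=69 'a': node 4→14 ·f
i=70 'd': node 14→15  ** P4@[70:70]
i=71 'b': node 15→4 ·f
i=72 'c': node 4→5  ** P1@[70:72]
i=73 'c': node 5→0 ·f
i=74 'd': node 0→1  ** P4@[74:74]
i=75 'd': node 1→2  ** P4@[75:75],P6@[74:75]

All matches (sorted): [[1,4],[2,4],[2,6],[5,2],[7,4],[9,1],[12,3],[16,4],[20,4],[20,5],[22,4],[24,4],[28,4],[28,5],[30,4],[31,4],[31,6],[32,0],[32,4],[32,6],[33,0],[33,4],[33,6],[34,0],[34,4],[34,6],[35,0],[35,4],[35,6],[36,0],[36,4],[36,6],[37,0],[37,4],[37,6],[40,2],[41,4],[43,4],[44,4],[44,6],[47,4],[51,4],[51,5],[58,3],[59,4],[61,1],[63,4],[64,4],[64,6],[65,0],[65,4],[65,6],[67,4],[70,4],[72,1],[74,4],[75,4],[75,6]]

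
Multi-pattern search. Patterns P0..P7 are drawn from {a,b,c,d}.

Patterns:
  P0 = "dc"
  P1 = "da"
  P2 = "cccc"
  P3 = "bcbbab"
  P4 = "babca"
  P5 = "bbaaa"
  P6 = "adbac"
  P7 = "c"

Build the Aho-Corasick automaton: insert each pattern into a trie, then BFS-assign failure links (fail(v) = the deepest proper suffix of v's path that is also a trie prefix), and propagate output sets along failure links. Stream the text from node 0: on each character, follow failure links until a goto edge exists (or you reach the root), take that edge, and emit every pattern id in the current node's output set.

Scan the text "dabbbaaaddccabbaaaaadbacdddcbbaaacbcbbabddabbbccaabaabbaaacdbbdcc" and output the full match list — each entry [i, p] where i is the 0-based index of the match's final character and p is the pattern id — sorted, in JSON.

Build:
Trie (insert patterns):
  0='ε' goto a→22 b→8 c→4 d→1
  1='d' goto a→3 c→2
  2='dc' goto ·  [P0 ends]
  3='da' goto ·  [P1 ends]
  4='c' goto c→5  [P7 ends]
  5='cc' goto c→6
  6='ccc' goto c→7
  7='cccc' goto ·  [P2 ends]
  8='b' goto a→14 b→18 c→9
  9='bc' goto b→10
  10='bcb' goto b→11
  11='bcbb' goto a→12
  12='bcbba' goto b→13
  13='bcbbab' goto ·  [P3 ends]
  14='ba' goto b→15
  15='bab' goto c→16
  16='babc' goto a→17
  17='babca' goto ·  [P4 ends]
  18='bb' goto a→19
  19='bba' goto a→20
  20='bbaa' goto a→21
  21='bbaaa' goto ·  [P5 ends]
  22='a' goto d→23
  23='ad' goto b→24
  24='adb' goto a→25
  25='adba' goto c→26
  26='adbac' goto ·  [P6 ends]

Failure links (BFS by depth):
  fail(1) 'd': from fail(0)=0 chase 'd': 0 ⇒ 0;  out=∅∪out(0)=∅
  fail(4) 'c': from fail(0)=0 chase 'c': 0 ⇒ 0;  out={7}∪out(0)={7}
  fail(8) 'b': from fail(0)=0 chase 'b': 0 ⇒ 0;  out=∅∪out(0)=∅
  fail(22) 'a': from fail(0)=0 chase 'a': 0 ⇒ 0;  out=∅∪out(0)=∅
  fail(2) 'dc': from fail(1)=0 chase 'c': 0 ⇒ 4;  out={0}∪out(4)={0,7}
  fail(3) 'da': from fail(1)=0 chase 'a': 0 ⇒ 22;  out={1}∪out(22)={1}
  fail(5) 'cc': from fail(4)=0 chase 'c': 0 ⇒ 4;  out=∅∪out(4)={7}
  fail(9) 'bc': from fail(8)=0 chase 'c': 0 ⇒ 4;  out=∅∪out(4)={7}
  fail(14) 'ba': from fail(8)=0 chase 'a': 0 ⇒ 22;  out=∅∪out(22)=∅
  fail(18) 'bb': from fail(8)=0 chase 'b': 0 ⇒ 8;  out=∅∪out(8)=∅
  fail(23) 'ad': from fail(22)=0 chase 'd': 0 ⇒ 1;  out=∅∪out(1)=∅
  fail(6) 'ccc': from fail(5)=4 chase 'c': 4 ⇒ 5;  out=∅∪out(5)={7}
  fail(10) 'bcb': from fail(9)=4 chase 'b': 4→0 ⇒ 8;  out=∅∪out(8)=∅
  fail(15) 'bab': from fail(14)=22 chase 'b': 22→0 ⇒ 8;  out=∅∪out(8)=∅
  fail(19) 'bba': from fail(18)=8 chase 'a': 8 ⇒ 14;  out=∅∪out(14)=∅
  fail(24) 'adb': from fail(23)=1 chase 'b': 1→0 ⇒ 8;  out=∅∪out(8)=∅
  fail(7) 'cccc': from fail(6)=5 chase 'c': 5 ⇒ 6;  out={2}∪out(6)={2,7}
  fail(11) 'bcbb': from fail(10)=8 chase 'b': 8 ⇒ 18;  out=∅∪out(18)=∅
  fail(16) 'babc': from fail(15)=8 chase 'c': 8 ⇒ 9;  out=∅∪out(9)={7}
  fail(20) 'bbaa': from fail(19)=14 chase 'a': 14→22→0 ⇒ 22;  out=∅∪out(22)=∅
  fail(25) 'adba': from fail(24)=8 chase 'a': 8 ⇒ 14;  out=∅∪out(14)=∅
  fail(12) 'bcbba': from fail(11)=18 chase 'a': 18 ⇒ 19;  out=∅∪out(19)=∅
  fail(17) 'babca': from fail(16)=9 chase 'a': 9→4→0 ⇒ 22;  out={4}∪out(22)={4}
  fail(21) 'bbaaa': from fail(20)=22 chase 'a': 22→0 ⇒ 22;  out={5}∪out(22)={5}
  fail(26) 'adbac': from fail(25)=14 chase 'c': 14→22→0 ⇒ 4;  out={6}∪out(4)={6,7}
  fail(13) 'bcbbab': from fail(12)=19 chase 'b': 19→14 ⇒ 15;  out={3}∪out(15)={3}

Text stream:
[0] read 'd'  n0⇒n1
[1] read 'a'  n1⇒n3  ** P1@[0:1]
[2] read 'b'  n3⇒n8 (fail-walked)
[3] read 'b'  n8⇒n18
[4] read 'b'  n18⇒n18 (fail-walked)
[5] read 'a'  n18⇒n19
[6] read 'a'  n19⇒n20
[7] read 'a'  n20⇒n21  ** P5@[3:7]
[8] read 'd'  n21⇒n23 (fail-walked)
[9] read 'd'  n23⇒n1 (fail-walked)
[10] read 'c'  n1⇒n2  ** P0@[9:10],P7@[10:10]
[11] read 'c'  n2⇒n5 (fail-walked)  ** P7@[11:11]
[12] read 'a'  n5⇒n22 (fail-walked)
[13] read 'b'  n22⇒n8 (fail-walked)
[14] read 'b'  n8⇒n18
[15] read 'a'  n18⇒n19
[16] read 'a'  n19⇒n20
[17] read 'a'  n20⇒n21  ** P5@[13:17]
[18] read 'a'  n21⇒n22 (fail-walked)
[19] read 'a'  n22⇒n22 (fail-walked)
[20] read 'd'  n22⇒n23
[21] read 'b'  n23⇒n24
[22] read 'a'  n24⇒n25
[23] read 'c'  n25⇒n26  ** P6@[19:23],P7@[23:23]
[24] read 'd'  n26⇒n1 (fail-walked)
[25] read 'd'  n1⇒n1 (fail-walked)
[26] read 'd'  n1⇒n1 (fail-walked)
[27] read 'c'  n1⇒n2  ** P0@[26:27],P7@[27:27]
[28] read 'b'  n2⇒n8 (fail-walked)
[29] read 'b'  n8⇒n18
[30] read 'a'  n18⇒n19
[31] read 'a'  n19⇒n20
[32] read 'a'  n20⇒n21  ** P5@[28:32]
[33] read 'c'  n21⇒n4 (fail-walked)  ** P7@[33:33]
[34] read 'b'  n4⇒n8 (fail-walked)
[35] read 'c'  n8⇒n9  ** P7@[35:35]
[36] read 'b'  n9⇒n10
[37] read 'b'  n10⇒n11
[38] read 'a'  n11⇒n12
[39] read 'b'  n12⇒n13  ** P3@[34:39]
[40] read 'd'  n13⇒n1 (fail-walked)
[41] read 'd'  n1⇒n1 (fail-walked)
[42] read 'a'  n1⇒n3  ** P1@[41:42]
[43] read 'b'  n3⇒n8 (fail-walked)
[44] read 'b'  n8⇒n18
[45] read 'b'  n18⇒n18 (fail-walked)
[46] read 'c'  n18⇒n9 (fail-walked)  ** P7@[46:46]
[47] read 'c'  n9⇒n5 (fail-walked)  ** P7@[47:47]
[48] read 'a'  n5⇒n22 (fail-walked)
[49] read 'a'  n22⇒n22 (fail-walked)
[50] read 'b'  n22⇒n8 (fail-walked)
[51] read 'a'  n8⇒n14
[52] read 'a'  n14⇒n22 (fail-walked)
[53] read 'b'  n22⇒n8 (fail-walked)
[54] read 'b'  n8⇒n18
[55] read 'a'  n18⇒n19
[56] read 'a'  n19⇒n20
[57] read 'a'  n20⇒n21  ** P5@[53:57]
[58] read 'c'  n21⇒n4 (fail-walked)  ** P7@[58:58]
[59] read 'd'  n4⇒n1 (fail-walked)
[60] read 'b'  n1⇒n8 (fail-walked)
[61] read 'b'  n8⇒n18
[62] read 'd'  n18⇒n1 (fail-walked)
[63] read 'c'  n1⇒n2  ** P0@[62:63],P7@[63:63]
[64] read 'c'  n2⇒n5 (fail-walked)  ** P7@[64:64]

Result: [[1,1],[7,5],[10,0],[10,7],[11,7],[17,5],[23,6],[23,7],[27,0],[27,7],[32,5],[33,7],[35,7],[39,3],[42,1],[46,7],[47,7],[57,5],[58,7],[63,0],[63,7],[64,7]]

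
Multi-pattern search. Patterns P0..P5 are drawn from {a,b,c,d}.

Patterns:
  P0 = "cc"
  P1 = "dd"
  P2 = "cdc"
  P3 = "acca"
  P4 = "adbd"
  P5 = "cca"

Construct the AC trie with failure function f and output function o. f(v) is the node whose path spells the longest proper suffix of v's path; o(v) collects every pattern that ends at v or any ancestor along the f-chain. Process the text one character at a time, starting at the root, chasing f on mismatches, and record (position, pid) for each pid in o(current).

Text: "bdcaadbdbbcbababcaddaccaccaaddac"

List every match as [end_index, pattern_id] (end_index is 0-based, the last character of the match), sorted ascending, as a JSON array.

Build automaton:
Trie nodes:
  0='ε' goto a→7 c→1 d→3
  1='c' goto c→2 d→5
  2='cc' goto a→14  [P0 ends]
  3='d' goto d→4
  4='dd' goto ·  [P1 ends]
  5='cd' goto c→6
  6='cdc' goto ·  [P2 ends]
  7='a' goto c→8 d→11
  8='ac' goto c→9
  9='acc' goto a→10
  10='acca' goto ·  [P3 ends]
  11='ad' goto b→12
  12='adb' goto d→13
  13='adbd' goto ·  [P4 ends]
  14='cca' goto ·  [P5 ends]

BFS fail/out derivation:
  fail(1) 'c': from fail(0)=0 chase 'c': 0 ⇒ 0;  out=∅∪out(0)=∅
  fail(3) 'd': from fail(0)=0 chase 'd': 0 ⇒ 0;  out=∅∪out(0)=∅
  fail(7) 'a': from fail(0)=0 chase 'a': 0 ⇒ 0;  out=∅∪out(0)=∅
  fail(2) 'cc': from fail(1)=0 chase 'c': 0 ⇒ 1;  out={0}∪out(1)={0}
  fail(4) 'dd': from fail(3)=0 chase 'd': 0 ⇒ 3;  out={1}∪out(3)={1}
  fail(5) 'cd': from fail(1)=0 chase 'd': 0 ⇒ 3;  out=∅∪out(3)=∅
  fail(8) 'ac': from fail(7)=0 chase 'c': 0 ⇒ 1;  out=∅∪out(1)=∅
  fail(11) 'ad': from fail(7)=0 chase 'd': 0 ⇒ 3;  out=∅∪out(3)=∅
  fail(6) 'cdc': from fail(5)=3 chase 'c': 3→0 ⇒ 1;  out={2}∪out(1)={2}
  fail(9) 'acc': from fail(8)=1 chase 'c': 1 ⇒ 2;  out=∅∪out(2)={0}
  fail(12) 'adb': from fail(11)=3 chase 'b': 3→0 ⇒ 0;  out=∅∪out(0)=∅
  fail(14) 'cca': from fail(2)=1 chase 'a': 1→0 ⇒ 7;  out={5}∪out(7)={5}
  fail(10) 'acca': from fail(9)=2 chase 'a': 2 ⇒ 14;  out={3}∪out(14)={3,5}
  fail(13) 'adbd': from fail(12)=0 chase 'd': 0 ⇒ 3;  out={4}∪out(3)={4}

Run:
pos 0 'b': at 0
pos 1 'd': at 3
pos 2 'c': at 1 (via fail)
pos 3 'a': at 7 (via fail)
pos 4 'a': at 7 (via fail)
pos 5 'd': at 11
pos 6 'b': at 12
pos 7 'd': at 13  emit P4@[4:7]
pos 8 'b': at 0 (via fail)
pos 9 'b': at 0
pos 10 'c': at 1
pos 11 'b': at 0 (via fail)
pos 12 'a': at 7
pos 13 'b': at 0 (via fail)
pos 14 'a': at 7
pos 15 'b': at 0 (via fail)
pos 16 'c': at 1
pos 17 'a': at 7 (via fail)
pos 18 'd': at 11
pos 19 'd': at 4 (via fail)  emit P1@[18:19]
pos 20 'a': at 7 (via fail)
pos 21 'c': at 8
pos 22 'c': at 9  emit P0@[21:22]
pos 23 'a': at 10  emit P3@[20:23],P5@[21:23]
pos 24 'c': at 8 (via fail)
pos 25 'c': at 9  emit P0@[24:25]
pos 26 'a': at 10  emit P3@[23:26],P5@[24:26]
pos 27 'a': at 7 (via fail)
pos 28 'd': at 11
pos 29 'd': at 4 (via fail)  emit P1@[28:29]
pos 30 'a': at 7 (via fail)
pos 31 'c': at 8

Result: [[7,4],[19,1],[22,0],[23,3],[23,5],[25,0],[26,3],[26,5],[29,1]]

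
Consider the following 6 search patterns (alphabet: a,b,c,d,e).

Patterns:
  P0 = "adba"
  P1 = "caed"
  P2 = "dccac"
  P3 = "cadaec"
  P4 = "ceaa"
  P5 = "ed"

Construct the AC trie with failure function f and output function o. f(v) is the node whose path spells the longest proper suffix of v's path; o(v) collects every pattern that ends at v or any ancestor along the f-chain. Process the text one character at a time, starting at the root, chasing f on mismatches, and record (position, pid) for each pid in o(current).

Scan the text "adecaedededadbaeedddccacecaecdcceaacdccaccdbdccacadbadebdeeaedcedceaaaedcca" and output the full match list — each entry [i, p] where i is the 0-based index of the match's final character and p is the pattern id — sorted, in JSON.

Construct AC machine:
Trie nodes:
  0='ε' goto a→1 c→5 d→9 e→21
  1='a' goto d→2
  2='ad' goto b→3
  3='adb' goto a→4
  4='adba' goto ·  ←P0
  5='c' goto a→6 e→18
  6='ca' goto d→14 e→7
  7='cae' goto d→8
  8='caed' goto ·  ←P1
  9='d' goto c→10
  10='dc' goto c→11
  11='dcc' goto a→12
  12='dcca' goto c→13
  13='dccac' goto ·  ←P2
  14='cad' goto a→15
  15='cada' goto e→16
  16='cadae' goto c→17
  17='cadaec' goto ·  ←P3
  18='ce' goto a→19
  19='cea' goto a→20
  20='ceaa' goto ·  ←P4
  21='e' goto d→22
  22='ed' goto ·  ←P5

BFS fail/out derivation:
  fail(1) 'a': from fail(0)=0 chase 'a': 0 ⇒ 0;  out=∅∪out(0)=∅
  fail(5) 'c': from fail(0)=0 chase 'c': 0 ⇒ 0;  out=∅∪out(0)=∅
  fail(9) 'd': from fail(0)=0 chase 'd': 0 ⇒ 0;  out=∅∪out(0)=∅
  fail(21) 'e': from fail(0)=0 chase 'e': 0 ⇒ 0;  out=∅∪out(0)=∅
  fail(2) 'ad': from fail(1)=0 chase 'd': 0 ⇒ 9;  out=∅∪out(9)=∅
  fail(6) 'ca': from fail(5)=0 chase 'a': 0 ⇒ 1;  out=∅∪out(1)=∅
  fail(10) 'dc': from fail(9)=0 chase 'c': 0 ⇒ 5;  out=∅∪out(5)=∅
  fail(18) 'ce': from fail(5)=0 chase 'e': 0 ⇒ 21;  out=∅∪out(21)=∅
  fail(22) 'ed': from fail(21)=0 chase 'd': 0 ⇒ 9;  out={5}∪out(9)={5}
  fail(3) 'adb': from fail(2)=9 chase 'b': 9→0 ⇒ 0;  out=∅∪out(0)=∅
  fail(7) 'cae': from fail(6)=1 chase 'e': 1→0 ⇒ 21;  out=∅∪out(21)=∅
  fail(11) 'dcc': from fail(10)=5 chase 'c': 5→0 ⇒ 5;  out=∅∪out(5)=∅
  fail(14) 'cad': from fail(6)=1 chase 'd': 1 ⇒ 2;  out=∅∪out(2)=∅
  fail(19) 'cea': from fail(18)=21 chase 'a': 21→0 ⇒ 1;  out=∅∪out(1)=∅
  fail(4) 'adba': from fail(3)=0 chase 'a': 0 ⇒ 1;  out={0}∪out(1)={0}
  fail(8) 'caed': from fail(7)=21 chase 'd': 21 ⇒ 22;  out={1}∪out(22)={1,5}
  fail(12) 'dcca': from fail(11)=5 chase 'a': 5 ⇒ 6;  out=∅∪out(6)=∅
  fail(15) 'cada': from fail(14)=2 chase 'a': 2→9→0 ⇒ 1;  out=∅∪out(1)=∅
  fail(20) 'ceaa': from fail(19)=1 chase 'a': 1→0 ⇒ 1;  out={4}∪out(1)={4}
  fail(13) 'dccac': from fail(12)=6 chase 'c': 6→1→0 ⇒ 5;  out={2}∪out(5)={2}
  fail(16) 'cadae': from fail(15)=1 chase 'e': 1→0 ⇒ 21;  out=∅∪out(21)=∅
  fail(17) 'cadaec': from fail(16)=21 chase 'c': 21→0 ⇒ 5;  out={3}∪out(5)={3}

Text stream:
pos 0 'a': at 1
pos 1 'd': at 2
pos 2 'e': at 21 ·f
pos 3 'c': at 5 ·f
pos 4 'a': at 6
pos 5 'e': at 7
pos 6 'd': at 8  → match P1@[3:6],P5@[5:6]
pos 7 'e': at 21 ·f
pos 8 'd': at 22  → match P5@[7:8]
pos 9 'e': at 21 ·f
pos 10 'd': at 22  → match P5@[9:10]
pos 11 'a': at 1 ·f
pos 12 'd': at 2
pos 13 'b': at 3
pos 14 'a': at 4  → match P0@[11:14]
pos 15 'e': at 21 ·f
pos 16 'e': at 21 ·f
pos 17 'd': at 22  → match P5@[16:17]
pos 18 'd': at 9 ·f
pos 19 'd': at 9 ·f
pos 20 'c': at 10
pos 21 'c': at 11
pos 22 'a': at 12
pos 23 'c': at 13  → match P2@[19:23]
pos 24 'e': at 18 ·f
pos 25 'c': at 5 ·f
pos 26 'a': at 6
pos 27 'e': at 7
pos 28 'c': at 5 ·f
pos 29 'd': at 9 ·f
pos 30 'c': at 10
pos 31 'c': at 11
pos 32 'e': at 18 ·f
pos 33 'a': at 19
pos 34 'a': at 20  → match P4@[31:34]
pos 35 'c': at 5 ·f
pos 36 'd': at 9 ·f
pos 37 'c': at 10
pos 38 'c': at 11
pos 39 'a': at 12
pos 40 'c': at 13  → match P2@[36:40]
pos 41 'c': at 5 ·f
pos 42 'd': at 9 ·f
pos 43 'b': at 0 ·f
pos 44 'd': at 9
pos 45 'c': at 10
pos 46 'c': at 11
pos 47 'a': at 12
pos 48 'c': at 13  → match P2@[44:48]
pos 49 'a': at 6 ·f
pos 50 'd': at 14
pos 51 'b': at 3 ·f
pos 52 'a': at 4  → match P0@[49:52]
pos 53 'd': at 2 ·f
pos 54 'e': at 21 ·f
pos 55 'b': at 0 ·f
pos 56 'd': at 9
pos 57 'e': at 21 ·f
pos 58 'e': at 21 ·f
pos 59 'a': at 1 ·f
pos 60 'e': at 21 ·f
pos 61 'd': at 22  → match P5@[60:61]
pos 62 'c': at 10 ·f
pos 63 'e': at 18 ·f
pos 64 'd': at 22 ·f  → match P5@[63:64]
pos 65 'c': at 10 ·f
pos 66 'e': at 18 ·f
pos 67 'a': at 19
pos 68 'a': at 20  → match P4@[65:68]
pos 69 'a': at 1 ·f
pos 70 'e': at 21 ·f
pos 71 'd': at 22  → match P5@[70:71]
pos 72 'c': at 10 ·f
pos 73 'c': at 11
pos 74 'a': at 12

All matches (sorted): [[6,1],[6,5],[8,5],[10,5],[14,0],[17,5],[23,2],[34,4],[40,2],[48,2],[52,0],[61,5],[64,5],[68,4],[71,5]]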